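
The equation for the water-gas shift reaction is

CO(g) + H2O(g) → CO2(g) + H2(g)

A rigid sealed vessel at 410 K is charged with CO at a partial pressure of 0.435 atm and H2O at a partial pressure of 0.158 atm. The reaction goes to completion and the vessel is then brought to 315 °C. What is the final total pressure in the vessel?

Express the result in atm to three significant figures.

With V and T fixed, P_i ∝ n_i, so the mole ratios apply directly to partial pressures at 410 K.
P(H2O) required for 0.435 atm of CO = (1/1) × 0.435 = 0.4350 atm; available 0.158 atm, so H2O is limiting.
P(CO) remaining = 0.435 − (1/1) × 0.158 = 0.2770 atm
P(gaseous products) = (1+1)/1 × 0.158 = 0.3160 atm
P_total at 410 K = 0.2770 + 0.3160 = 0.5930 atm
Scaling to 315 °C: P = 0.5930 × 588.15/410 = 0.8507 atm

0.851 atm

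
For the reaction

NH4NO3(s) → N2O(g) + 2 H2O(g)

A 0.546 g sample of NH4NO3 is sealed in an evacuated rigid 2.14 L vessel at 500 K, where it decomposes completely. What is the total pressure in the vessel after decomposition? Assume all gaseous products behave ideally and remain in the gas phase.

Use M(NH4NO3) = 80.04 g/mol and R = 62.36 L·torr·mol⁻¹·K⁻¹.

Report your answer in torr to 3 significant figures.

298 torr

n(NH4NO3) = 0.546 / 80.04 = 0.006822 mol
n(gas produced) = (3/1) × 0.006822 = 0.02047 mol
P = nRT/V = 0.02047 × 62.36 × 500 / 2.14 = 298.2 torr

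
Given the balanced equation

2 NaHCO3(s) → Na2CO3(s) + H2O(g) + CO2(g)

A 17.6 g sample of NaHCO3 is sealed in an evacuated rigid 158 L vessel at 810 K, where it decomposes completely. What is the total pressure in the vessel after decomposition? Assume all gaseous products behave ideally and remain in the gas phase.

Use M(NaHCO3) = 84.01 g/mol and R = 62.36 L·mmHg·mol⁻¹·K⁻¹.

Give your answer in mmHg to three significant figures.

67.0 mmHg

n(NaHCO3) = 17.6 / 84.01 = 0.2095 mol
n(gas produced) = (2/2) × 0.2095 = 0.2095 mol
P = nRT/V = 0.2095 × 62.36 × 810 / 158 = 66.98 mmHg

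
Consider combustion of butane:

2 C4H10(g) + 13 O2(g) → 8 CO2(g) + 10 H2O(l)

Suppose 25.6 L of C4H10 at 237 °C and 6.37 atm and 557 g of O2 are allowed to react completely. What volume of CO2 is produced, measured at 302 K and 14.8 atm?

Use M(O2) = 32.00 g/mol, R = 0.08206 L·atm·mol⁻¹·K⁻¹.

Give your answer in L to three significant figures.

n(C4H10) = PV/RT = (6.37 × 25.6) / (0.08206 × 510.15) = 3.895 mol
n(O2) = 557 / 32.00 = 17.41 mol
For 3.895 mol C4H10, stoichiometry requires (13/2) × 3.895 = 25.32 mol O2; 17.41 mol is available, so O2 is limiting.
n(CO2) = (8/13) × 17.41 = 10.71 mol
V(CO2) = nRT/P = 10.71 × 0.08206 × 302 / 14.8 = 17.93 L

17.9 L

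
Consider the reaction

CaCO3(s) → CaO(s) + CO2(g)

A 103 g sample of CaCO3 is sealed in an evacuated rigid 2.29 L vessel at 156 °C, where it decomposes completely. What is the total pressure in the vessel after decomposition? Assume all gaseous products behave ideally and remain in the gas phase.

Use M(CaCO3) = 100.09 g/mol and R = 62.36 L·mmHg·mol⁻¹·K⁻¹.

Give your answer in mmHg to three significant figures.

n(CaCO3) = 103 / 100.09 = 1.029 mol
n(gas produced) = (1/1) × 1.029 = 1.029 mol
P = nRT/V = 1.029 × 62.36 × 429.15 / 2.29 = 12030 mmHg

12000 mmHg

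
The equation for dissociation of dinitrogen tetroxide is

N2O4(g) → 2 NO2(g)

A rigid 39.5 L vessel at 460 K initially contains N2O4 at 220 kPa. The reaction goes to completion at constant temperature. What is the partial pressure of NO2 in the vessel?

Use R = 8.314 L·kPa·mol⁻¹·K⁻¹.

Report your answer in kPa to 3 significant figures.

440 kPa

n(N2O4)₀ = PV/RT = (220 × 39.5) / (8.314 × 460) = 2.272 mol
n(NO2) = (2/1) × 2.272 = 4.544 mol
P(NO2) = nRT/V = 4.544 × 8.314 × 460 / 39.5 = 440.0 kPa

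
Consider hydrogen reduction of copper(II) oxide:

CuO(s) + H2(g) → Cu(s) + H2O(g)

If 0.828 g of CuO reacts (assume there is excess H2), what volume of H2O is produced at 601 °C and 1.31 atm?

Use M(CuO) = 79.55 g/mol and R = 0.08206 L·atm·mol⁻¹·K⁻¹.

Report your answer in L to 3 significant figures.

n(CuO) = 0.8280 / 79.55 = 0.01041 mol
n(H2O) = (1/1) × 0.01041 = 0.01041 mol
V = nRT/P = 0.01041 × 0.08206 × 874.15 / 1.31 = 0.5700 L

0.570 L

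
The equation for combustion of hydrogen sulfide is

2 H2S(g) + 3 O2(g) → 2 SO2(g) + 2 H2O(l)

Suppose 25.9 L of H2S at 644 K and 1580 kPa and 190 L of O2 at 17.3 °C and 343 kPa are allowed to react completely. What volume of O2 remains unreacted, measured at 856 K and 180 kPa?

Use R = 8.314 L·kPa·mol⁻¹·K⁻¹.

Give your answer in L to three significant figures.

614 L

n(H2S) = PV/RT = (1580 × 25.9) / (8.314 × 644) = 7.643 mol
n(O2) = PV/RT = (343 × 190) / (8.314 × 290.45) = 26.99 mol
For 7.643 mol H2S, stoichiometry requires (3/2) × 7.643 = 11.46 mol O2; 26.99 mol is available, so H2S is limiting.
n(O2) consumed = (3/2) × 7.643 = 11.46 mol; remaining = 26.99 − 11.46 = 15.53 mol
V(O2) = nRT/P = 15.53 × 8.314 × 856 / 180 = 614.0 L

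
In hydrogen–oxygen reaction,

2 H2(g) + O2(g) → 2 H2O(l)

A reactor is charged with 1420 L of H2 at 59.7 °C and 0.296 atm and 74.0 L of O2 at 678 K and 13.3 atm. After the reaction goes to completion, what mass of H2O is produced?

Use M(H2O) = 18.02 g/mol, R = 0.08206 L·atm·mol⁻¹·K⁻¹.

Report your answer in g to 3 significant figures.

n(H2) = PV/RT = (0.296 × 1420) / (0.08206 × 332.85) = 15.39 mol
n(O2) = PV/RT = (13.3 × 74.0) / (0.08206 × 678) = 17.69 mol
For 15.39 mol H2, stoichiometry requires (1/2) × 15.39 = 7.695 mol O2; 17.69 mol is available, so H2 is limiting.
n(H2O) = (2/2) × 15.39 = 15.39 mol
m(H2O) = 15.39 × 18.02 = 277.3 g

277 g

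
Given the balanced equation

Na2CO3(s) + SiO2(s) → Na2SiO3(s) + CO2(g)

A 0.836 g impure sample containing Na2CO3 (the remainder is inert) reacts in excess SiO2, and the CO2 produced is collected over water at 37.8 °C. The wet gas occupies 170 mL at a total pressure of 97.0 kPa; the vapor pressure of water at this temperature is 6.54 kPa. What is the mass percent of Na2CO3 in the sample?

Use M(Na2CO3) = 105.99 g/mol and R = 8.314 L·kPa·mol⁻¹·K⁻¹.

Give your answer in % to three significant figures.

P(CO2) = 97.0 − 6.54 = 90.46 kPa
n(CO2) = PV/RT = (90.46 × 0.1700) / (8.314 × 310.95) = 0.005948 mol
n(Na2CO3) = (1/1) × 0.005948 = 0.005948 mol
m(Na2CO3) = 0.005948 × 105.99 = 0.6304 g
%Na2CO3 = 0.6304 / 0.836 × 100 = 75.41%

75.4 %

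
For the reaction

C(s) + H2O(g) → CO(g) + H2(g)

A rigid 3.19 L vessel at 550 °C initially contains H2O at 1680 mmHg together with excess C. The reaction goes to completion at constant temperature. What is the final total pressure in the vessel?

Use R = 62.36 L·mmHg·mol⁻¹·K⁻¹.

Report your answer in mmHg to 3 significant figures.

3360 mmHg

At constant T and V, P ∝ n(gas): 1 mol gas → 2 mol gas.
P_final = (2/1) × 1680 = 3360 mmHg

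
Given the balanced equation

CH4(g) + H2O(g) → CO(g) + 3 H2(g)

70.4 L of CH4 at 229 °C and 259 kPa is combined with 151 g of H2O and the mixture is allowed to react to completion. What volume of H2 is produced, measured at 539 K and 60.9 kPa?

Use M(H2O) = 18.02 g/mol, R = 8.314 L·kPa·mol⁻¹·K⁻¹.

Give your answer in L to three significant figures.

n(CH4) = PV/RT = (259 × 70.4) / (8.314 × 502.15) = 4.367 mol
n(H2O) = 151 / 18.02 = 8.380 mol
For 4.367 mol CH4, stoichiometry requires (1/1) × 4.367 = 4.367 mol H2O; 8.380 mol is available, so CH4 is limiting.
n(H2) = (3/1) × 4.367 = 13.10 mol
V(H2) = nRT/P = 13.10 × 8.314 × 539 / 60.9 = 963.9 L

964 L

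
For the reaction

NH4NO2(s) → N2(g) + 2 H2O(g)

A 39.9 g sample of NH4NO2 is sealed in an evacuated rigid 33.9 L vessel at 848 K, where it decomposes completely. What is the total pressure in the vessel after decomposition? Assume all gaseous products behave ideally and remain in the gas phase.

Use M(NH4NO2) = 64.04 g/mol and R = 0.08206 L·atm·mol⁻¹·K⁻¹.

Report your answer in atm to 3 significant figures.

3.84 atm

n(NH4NO2) = 39.9 / 64.04 = 0.6230 mol
n(gas produced) = (3/1) × 0.6230 = 1.869 mol
P = nRT/V = 1.869 × 0.08206 × 848 / 33.9 = 3.837 atm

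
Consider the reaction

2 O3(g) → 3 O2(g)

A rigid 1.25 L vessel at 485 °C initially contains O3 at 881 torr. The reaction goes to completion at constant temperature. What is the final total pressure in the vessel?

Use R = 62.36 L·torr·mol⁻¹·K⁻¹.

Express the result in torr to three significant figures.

1320 torr

Since T and V are fixed, P_final/P_initial = n_final/n_initial = 3/2.
P_final = (3/2) × 881 = 1322 torr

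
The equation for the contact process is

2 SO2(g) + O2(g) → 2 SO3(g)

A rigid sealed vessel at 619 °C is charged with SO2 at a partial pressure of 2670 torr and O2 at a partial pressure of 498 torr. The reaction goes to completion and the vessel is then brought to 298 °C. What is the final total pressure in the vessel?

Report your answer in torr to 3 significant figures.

At constant V, partial pressures at 619 °C are proportional to moles, so apply stoichiometry directly to pressures.
P(O2) required for 2670 torr of SO2 = (1/2) × 2670 = 1335 torr; available 498 torr, so O2 is limiting.
P(SO2) remaining = 2670 − (2/1) × 498 = 1674 torr
P(gaseous products) = (2)/1 × 498 = 996.0 torr
P_total at 619 °C = 1674 + 996.0 = 2670 torr
Scaling to 298 °C: P = 2670 × 571.15/892.15 = 1709 torr

1710 torr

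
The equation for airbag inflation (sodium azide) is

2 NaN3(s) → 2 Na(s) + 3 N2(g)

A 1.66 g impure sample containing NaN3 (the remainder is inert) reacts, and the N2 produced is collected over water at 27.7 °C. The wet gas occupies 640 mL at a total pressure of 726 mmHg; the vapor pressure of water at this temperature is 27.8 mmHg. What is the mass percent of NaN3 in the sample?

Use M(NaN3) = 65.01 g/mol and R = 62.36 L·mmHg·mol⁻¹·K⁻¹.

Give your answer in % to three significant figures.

P(N2) = 726 − 27.8 = 698.2 mmHg
n(N2) = PV/RT = (698.2 × 0.6400) / (62.36 × 300.85) = 0.02382 mol
n(NaN3) = (2/3) × 0.02382 = 0.01588 mol
m(NaN3) = 0.01588 × 65.01 = 1.032 g
%NaN3 = 1.032 / 1.66 × 100 = 62.17%

62.2 %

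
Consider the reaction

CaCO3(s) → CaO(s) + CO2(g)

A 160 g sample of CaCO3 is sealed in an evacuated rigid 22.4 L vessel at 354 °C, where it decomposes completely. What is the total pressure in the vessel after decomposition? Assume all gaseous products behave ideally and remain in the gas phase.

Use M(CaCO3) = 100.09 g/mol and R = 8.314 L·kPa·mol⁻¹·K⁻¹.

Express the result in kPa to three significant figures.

n(CaCO3) = 160 / 100.09 = 1.599 mol
n(gas produced) = (1/1) × 1.599 = 1.599 mol
P = nRT/V = 1.599 × 8.314 × 627.15 / 22.4 = 372.2 kPa

372 kPa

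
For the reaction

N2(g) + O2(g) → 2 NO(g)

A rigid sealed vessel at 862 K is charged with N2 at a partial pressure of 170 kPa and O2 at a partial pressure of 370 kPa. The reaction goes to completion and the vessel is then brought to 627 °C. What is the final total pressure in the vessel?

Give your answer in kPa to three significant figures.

Because the vessel is rigid and T is held at 862 K, work the stoichiometry in partial pressures (P_i = n_iRT/V).
P(O2) required for 170 kPa of N2 = (1/1) × 170 = 170.0 kPa; available 370 kPa, so N2 is limiting.
P(O2) remaining = 370 − (1/1) × 170 = 200.0 kPa
P(gaseous products) = (2)/1 × 170 = 340.0 kPa
P_total at 862 K = 200.0 + 340.0 = 540.0 kPa
Scaling to 627 °C: P = 540.0 × 900.15/862 = 563.9 kPa

564 kPa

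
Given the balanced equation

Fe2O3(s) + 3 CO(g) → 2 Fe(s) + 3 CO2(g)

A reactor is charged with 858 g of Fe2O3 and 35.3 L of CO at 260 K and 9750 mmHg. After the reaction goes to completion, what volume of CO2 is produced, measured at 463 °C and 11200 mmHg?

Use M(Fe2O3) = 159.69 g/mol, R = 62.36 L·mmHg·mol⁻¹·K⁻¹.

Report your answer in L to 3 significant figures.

66.1 L

n(Fe2O3) = 858 / 159.69 = 5.373 mol
n(CO) = PV/RT = (9750 × 35.3) / (62.36 × 260) = 21.23 mol
For 5.373 mol Fe2O3, stoichiometry requires (3/1) × 5.373 = 16.12 mol CO; 21.23 mol is available, so Fe2O3 is limiting.
n(CO2) = (3/1) × 5.373 = 16.12 mol
V(CO2) = nRT/P = 16.12 × 62.36 × 736.15 / 11200 = 66.07 L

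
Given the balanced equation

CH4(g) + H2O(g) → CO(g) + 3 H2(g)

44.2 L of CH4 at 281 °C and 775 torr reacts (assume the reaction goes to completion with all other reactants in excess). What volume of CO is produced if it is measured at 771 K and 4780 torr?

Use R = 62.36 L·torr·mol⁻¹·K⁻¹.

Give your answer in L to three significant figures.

n(CH4) = PV/RT = (775 × 44.2) / (62.36 × 554.15) = 0.9913 mol
n(CO) = (1/1) × 0.9913 = 0.9913 mol
V = nRT/P = 0.9913 × 62.36 × 771 / 4780 = 9.971 L

9.97 L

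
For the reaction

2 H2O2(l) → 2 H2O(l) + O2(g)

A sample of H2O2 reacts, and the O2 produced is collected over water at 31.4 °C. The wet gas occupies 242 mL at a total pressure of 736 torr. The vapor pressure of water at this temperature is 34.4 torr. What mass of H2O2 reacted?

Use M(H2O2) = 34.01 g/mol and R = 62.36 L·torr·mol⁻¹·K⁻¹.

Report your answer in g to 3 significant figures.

P(O2) = 736 − 34.4 = 701.6 torr
n(O2) = PV/RT = (701.6 × 0.2420) / (62.36 × 304.55) = 0.008940 mol
n(H2O2) = (2/1) × 0.008940 = 0.01788 mol
m(H2O2) = 0.01788 × 34.01 = 0.6081 g

0.608 g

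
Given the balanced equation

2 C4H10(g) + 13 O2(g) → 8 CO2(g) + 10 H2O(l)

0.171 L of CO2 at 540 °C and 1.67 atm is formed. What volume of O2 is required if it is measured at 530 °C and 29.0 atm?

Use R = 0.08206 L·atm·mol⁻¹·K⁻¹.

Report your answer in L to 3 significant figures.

0.0158 L

n(CO2) = PV/RT = (1.67 × 0.171) / (0.08206 × 813.15) = 0.004280 mol
n(O2) = (13/8) × 0.004280 = 0.006955 mol
V = nRT/P = 0.006955 × 0.08206 × 803.15 / 29.0 = 0.01581 L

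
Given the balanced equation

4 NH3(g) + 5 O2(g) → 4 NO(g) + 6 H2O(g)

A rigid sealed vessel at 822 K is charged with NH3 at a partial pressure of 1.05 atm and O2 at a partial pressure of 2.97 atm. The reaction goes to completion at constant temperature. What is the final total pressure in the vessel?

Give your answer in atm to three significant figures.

4.28 atm

At constant V, partial pressures at 822 K are proportional to moles, so apply stoichiometry directly to pressures.
P(O2) required for 1.05 atm of NH3 = (5/4) × 1.05 = 1.312 atm; available 2.97 atm, so NH3 is limiting.
P(O2) remaining = 2.97 − (5/4) × 1.05 = 1.658 atm
P(gaseous products) = (4+6)/4 × 1.05 = 2.625 atm
P_total at 822 K = 1.658 + 2.625 = 4.283 atm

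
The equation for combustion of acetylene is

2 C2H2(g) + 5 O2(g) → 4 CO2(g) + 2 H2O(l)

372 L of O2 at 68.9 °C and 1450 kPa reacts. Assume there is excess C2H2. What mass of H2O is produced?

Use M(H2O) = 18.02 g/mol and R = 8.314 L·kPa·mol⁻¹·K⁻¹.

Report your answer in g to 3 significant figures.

n(O2) = PV/RT = (1450 × 372) / (8.314 × 342.05) = 189.7 mol
n(H2O) = (2/5) × 189.7 = 75.88 mol
m(H2O) = 75.88 × 18.02 = 1367 g

1370 g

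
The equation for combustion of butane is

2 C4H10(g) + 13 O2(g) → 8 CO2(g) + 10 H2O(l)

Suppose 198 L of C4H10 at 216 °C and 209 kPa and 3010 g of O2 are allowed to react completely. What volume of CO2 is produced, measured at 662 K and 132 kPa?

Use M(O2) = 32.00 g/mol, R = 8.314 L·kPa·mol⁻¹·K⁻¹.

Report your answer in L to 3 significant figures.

1700 L

n(C4H10) = PV/RT = (209 × 198) / (8.314 × 489.15) = 10.18 mol
n(O2) = 3010 / 32.00 = 94.06 mol
For 10.18 mol C4H10, stoichiometry requires (13/2) × 10.18 = 66.17 mol O2; 94.06 mol is available, so C4H10 is limiting.
n(CO2) = (8/2) × 10.18 = 40.72 mol
V(CO2) = nRT/P = 40.72 × 8.314 × 662 / 132 = 1698 L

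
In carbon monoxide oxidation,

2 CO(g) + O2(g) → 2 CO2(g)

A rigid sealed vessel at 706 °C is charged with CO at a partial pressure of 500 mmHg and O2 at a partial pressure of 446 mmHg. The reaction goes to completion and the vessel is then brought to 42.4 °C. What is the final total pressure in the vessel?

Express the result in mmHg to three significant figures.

224 mmHg

With V and T fixed, P_i ∝ n_i, so the mole ratios apply directly to partial pressures at 706 °C.
P(O2) required for 500 mmHg of CO = (1/2) × 500 = 250.0 mmHg; available 446 mmHg, so CO is limiting.
P(O2) remaining = 446 − (1/2) × 500 = 196.0 mmHg
P(gaseous products) = (2)/2 × 500 = 500.0 mmHg
P_total at 706 °C = 196.0 + 500.0 = 696.0 mmHg
Scaling to 42.4 °C: P = 696.0 × 315.55/979.15 = 224.3 mmHg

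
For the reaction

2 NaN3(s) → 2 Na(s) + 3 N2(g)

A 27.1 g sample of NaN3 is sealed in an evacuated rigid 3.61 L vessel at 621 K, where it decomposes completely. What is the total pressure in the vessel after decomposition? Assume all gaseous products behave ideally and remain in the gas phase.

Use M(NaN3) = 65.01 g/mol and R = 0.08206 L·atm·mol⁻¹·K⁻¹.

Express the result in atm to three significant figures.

n(NaN3) = 27.1 / 65.01 = 0.4169 mol
n(gas produced) = (3/2) × 0.4169 = 0.6253 mol
P = nRT/V = 0.6253 × 0.08206 × 621 / 3.61 = 8.827 atm

8.83 atm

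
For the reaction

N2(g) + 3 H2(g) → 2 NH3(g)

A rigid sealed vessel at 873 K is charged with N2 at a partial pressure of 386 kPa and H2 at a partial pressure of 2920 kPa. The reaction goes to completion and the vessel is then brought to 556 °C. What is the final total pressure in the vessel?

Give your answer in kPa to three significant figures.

2410 kPa

At constant V, partial pressures at 873 K are proportional to moles, so apply stoichiometry directly to pressures.
P(H2) required for 386 kPa of N2 = (3/1) × 386 = 1158 kPa; available 2920 kPa, so N2 is limiting.
P(H2) remaining = 2920 − (3/1) × 386 = 1762 kPa
P(gaseous products) = (2)/1 × 386 = 772.0 kPa
P_total at 873 K = 1762 + 772.0 = 2534 kPa
Scaling to 556 °C: P = 2534 × 829.15/873 = 2407 kPa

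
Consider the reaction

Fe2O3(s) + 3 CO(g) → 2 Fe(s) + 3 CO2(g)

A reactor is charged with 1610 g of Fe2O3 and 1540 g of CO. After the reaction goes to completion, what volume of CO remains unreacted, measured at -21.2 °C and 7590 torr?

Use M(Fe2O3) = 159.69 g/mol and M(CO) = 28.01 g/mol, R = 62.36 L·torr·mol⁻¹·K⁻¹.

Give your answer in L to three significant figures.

n(Fe2O3) = 1610 / 159.69 = 10.08 mol
n(CO) = 1540 / 28.01 = 54.98 mol
For 10.08 mol Fe2O3, stoichiometry requires (3/1) × 10.08 = 30.24 mol CO; 54.98 mol is available, so Fe2O3 is limiting.
n(CO) consumed = (3/1) × 10.08 = 30.24 mol; remaining = 54.98 − 30.24 = 24.74 mol
V(CO) = nRT/P = 24.74 × 62.36 × 251.95 / 7590 = 51.21 L

51.2 L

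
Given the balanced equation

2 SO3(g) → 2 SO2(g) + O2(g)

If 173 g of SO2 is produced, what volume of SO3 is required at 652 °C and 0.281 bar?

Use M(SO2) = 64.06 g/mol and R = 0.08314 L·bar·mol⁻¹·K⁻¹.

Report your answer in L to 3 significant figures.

n(SO2) = 173.0 / 64.06 = 2.701 mol
n(SO3) = (2/2) × 2.701 = 2.701 mol
V = nRT/P = 2.701 × 0.08314 × 925.15 / 0.281 = 739.3 L

739 L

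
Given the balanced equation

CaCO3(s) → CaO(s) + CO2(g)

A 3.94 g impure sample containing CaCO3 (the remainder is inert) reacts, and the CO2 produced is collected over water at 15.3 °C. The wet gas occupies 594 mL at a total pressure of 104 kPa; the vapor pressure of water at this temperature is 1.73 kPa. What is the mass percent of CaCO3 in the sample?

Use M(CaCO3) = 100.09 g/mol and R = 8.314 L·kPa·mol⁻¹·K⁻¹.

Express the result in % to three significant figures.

64.4 %

P(CO2) = 104 − 1.73 = 102.3 kPa
n(CO2) = PV/RT = (102.3 × 0.5940) / (8.314 × 288.45) = 0.02534 mol
n(CaCO3) = (1/1) × 0.02534 = 0.02534 mol
m(CaCO3) = 0.02534 × 100.09 = 2.536 g
%CaCO3 = 2.536 / 3.94 × 100 = 64.37%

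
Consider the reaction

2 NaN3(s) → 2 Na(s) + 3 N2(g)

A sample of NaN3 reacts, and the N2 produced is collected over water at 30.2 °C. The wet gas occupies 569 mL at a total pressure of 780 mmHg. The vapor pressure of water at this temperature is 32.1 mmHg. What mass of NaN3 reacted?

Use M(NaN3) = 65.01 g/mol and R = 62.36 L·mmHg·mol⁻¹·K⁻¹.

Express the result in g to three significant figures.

P(N2) = 780 − 32.1 = 747.9 mmHg
n(N2) = PV/RT = (747.9 × 0.5690) / (62.36 × 303.35) = 0.02250 mol
n(NaN3) = (2/3) × 0.02250 = 0.01500 mol
m(NaN3) = 0.01500 × 65.01 = 0.9752 g

0.975 g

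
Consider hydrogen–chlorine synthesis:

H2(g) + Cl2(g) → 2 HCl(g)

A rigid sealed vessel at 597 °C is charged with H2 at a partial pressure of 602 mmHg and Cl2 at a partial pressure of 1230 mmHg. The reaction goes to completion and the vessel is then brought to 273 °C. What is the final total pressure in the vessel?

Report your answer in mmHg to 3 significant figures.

1150 mmHg

With V and T fixed, P_i ∝ n_i, so the mole ratios apply directly to partial pressures at 597 °C.
P(Cl2) required for 602 mmHg of H2 = (1/1) × 602 = 602.0 mmHg; available 1230 mmHg, so H2 is limiting.
P(Cl2) remaining = 1230 − (1/1) × 602 = 628.0 mmHg
P(gaseous products) = (2)/1 × 602 = 1204 mmHg
P_total at 597 °C = 628.0 + 1204 = 1832 mmHg
Scaling to 273 °C: P = 1832 × 546.15/870.15 = 1150 mmHg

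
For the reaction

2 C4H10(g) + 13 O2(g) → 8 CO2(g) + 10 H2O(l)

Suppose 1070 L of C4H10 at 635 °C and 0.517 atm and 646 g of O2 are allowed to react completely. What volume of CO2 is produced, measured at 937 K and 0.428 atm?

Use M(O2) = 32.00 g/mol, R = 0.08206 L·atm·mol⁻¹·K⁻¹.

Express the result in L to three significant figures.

n(C4H10) = PV/RT = (0.517 × 1070) / (0.08206 × 908.15) = 7.423 mol
n(O2) = 646 / 32.00 = 20.19 mol
For 7.423 mol C4H10, stoichiometry requires (13/2) × 7.423 = 48.25 mol O2; 20.19 mol is available, so O2 is limiting.
n(CO2) = (8/13) × 20.19 = 12.42 mol
V(CO2) = nRT/P = 12.42 × 0.08206 × 937 / 0.428 = 2231 L

2230 L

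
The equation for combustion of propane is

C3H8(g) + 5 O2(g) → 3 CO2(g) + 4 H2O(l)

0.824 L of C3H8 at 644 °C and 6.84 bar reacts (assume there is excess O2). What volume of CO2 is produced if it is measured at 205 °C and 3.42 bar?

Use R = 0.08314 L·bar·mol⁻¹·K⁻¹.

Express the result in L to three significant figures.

n(C3H8) = PV/RT = (6.84 × 0.824) / (0.08314 × 917.15) = 0.07392 mol
n(CO2) = (3/1) × 0.07392 = 0.2218 mol
V = nRT/P = 0.2218 × 0.08314 × 478.15 / 3.42 = 2.578 L

2.58 L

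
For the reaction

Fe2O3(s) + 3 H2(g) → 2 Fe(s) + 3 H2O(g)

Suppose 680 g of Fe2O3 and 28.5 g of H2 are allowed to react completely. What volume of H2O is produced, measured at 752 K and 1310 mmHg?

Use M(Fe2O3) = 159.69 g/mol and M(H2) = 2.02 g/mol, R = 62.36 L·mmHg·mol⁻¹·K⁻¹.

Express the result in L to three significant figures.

457 L

n(Fe2O3) = 680 / 159.69 = 4.258 mol
n(H2) = 28.5 / 2.02 = 14.11 mol
For 4.258 mol Fe2O3, stoichiometry requires (3/1) × 4.258 = 12.77 mol H2; 14.11 mol is available, so Fe2O3 is limiting.
n(H2O) = (3/1) × 4.258 = 12.77 mol
V(H2O) = nRT/P = 12.77 × 62.36 × 752 / 1310 = 457.1 L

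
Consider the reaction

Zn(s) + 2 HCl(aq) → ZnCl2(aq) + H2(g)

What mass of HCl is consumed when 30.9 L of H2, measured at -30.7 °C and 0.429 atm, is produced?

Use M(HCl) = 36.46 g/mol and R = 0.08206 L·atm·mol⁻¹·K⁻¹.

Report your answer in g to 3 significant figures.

n(H2) = PV/RT = (0.429 × 30.9) / (0.08206 × 242.45) = 0.6663 mol
n(HCl) = (2/1) × 0.6663 = 1.333 mol
m(HCl) = 1.333 × 36.46 = 48.60 g

48.6 g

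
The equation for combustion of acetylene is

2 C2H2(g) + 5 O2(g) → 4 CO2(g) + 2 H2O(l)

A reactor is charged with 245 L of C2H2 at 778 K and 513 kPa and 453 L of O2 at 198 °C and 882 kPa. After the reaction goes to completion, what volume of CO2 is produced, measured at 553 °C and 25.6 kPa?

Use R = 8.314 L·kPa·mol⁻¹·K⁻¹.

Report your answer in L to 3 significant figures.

10400 L

n(C2H2) = PV/RT = (513 × 245) / (8.314 × 778) = 19.43 mol
n(O2) = PV/RT = (882 × 453) / (8.314 × 471.15) = 102.0 mol
For 19.43 mol C2H2, stoichiometry requires (5/2) × 19.43 = 48.58 mol O2; 102.0 mol is available, so C2H2 is limiting.
n(CO2) = (4/2) × 19.43 = 38.86 mol
V(CO2) = nRT/P = 38.86 × 8.314 × 826.15 / 25.6 = 10430 L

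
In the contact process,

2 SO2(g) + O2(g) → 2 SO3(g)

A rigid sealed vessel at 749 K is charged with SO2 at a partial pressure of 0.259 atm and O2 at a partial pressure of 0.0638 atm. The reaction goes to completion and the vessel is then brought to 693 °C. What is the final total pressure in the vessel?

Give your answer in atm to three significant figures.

0.334 atm

At constant V, partial pressures at 749 K are proportional to moles, so apply stoichiometry directly to pressures.
P(O2) required for 0.259 atm of SO2 = (1/2) × 0.259 = 0.1295 atm; available 0.0638 atm, so O2 is limiting.
P(SO2) remaining = 0.259 − (2/1) × 0.0638 = 0.1314 atm
P(gaseous products) = (2)/1 × 0.0638 = 0.1276 atm
P_total at 749 K = 0.1314 + 0.1276 = 0.2590 atm
Scaling to 693 °C: P = 0.2590 × 966.15/749 = 0.3341 atm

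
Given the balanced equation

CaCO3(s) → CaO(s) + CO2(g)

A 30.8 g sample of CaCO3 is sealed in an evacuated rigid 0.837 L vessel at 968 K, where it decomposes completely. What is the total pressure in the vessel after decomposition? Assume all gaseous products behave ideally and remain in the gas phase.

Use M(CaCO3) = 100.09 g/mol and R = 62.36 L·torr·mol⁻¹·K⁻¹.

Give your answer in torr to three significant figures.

n(CaCO3) = 30.8 / 100.09 = 0.3077 mol
n(gas produced) = (1/1) × 0.3077 = 0.3077 mol
P = nRT/V = 0.3077 × 62.36 × 968 / 0.837 = 22190 torr

22200 torr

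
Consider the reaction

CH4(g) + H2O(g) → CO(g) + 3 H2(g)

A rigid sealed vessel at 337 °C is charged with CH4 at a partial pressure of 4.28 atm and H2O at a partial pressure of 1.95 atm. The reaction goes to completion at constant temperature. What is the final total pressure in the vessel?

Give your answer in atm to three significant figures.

With V and T fixed, P_i ∝ n_i, so the mole ratios apply directly to partial pressures at 337 °C.
P(H2O) required for 4.28 atm of CH4 = (1/1) × 4.28 = 4.280 atm; available 1.95 atm, so H2O is limiting.
P(CH4) remaining = 4.28 − (1/1) × 1.95 = 2.330 atm
P(gaseous products) = (1+3)/1 × 1.95 = 7.800 atm
P_total at 337 °C = 2.330 + 7.800 = 10.13 atm

10.1 atm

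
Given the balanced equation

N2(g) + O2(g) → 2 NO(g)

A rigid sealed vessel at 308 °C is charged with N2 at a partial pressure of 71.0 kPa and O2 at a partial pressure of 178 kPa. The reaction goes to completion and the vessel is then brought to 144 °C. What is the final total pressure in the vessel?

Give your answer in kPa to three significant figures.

At constant V, partial pressures at 308 °C are proportional to moles, so apply stoichiometry directly to pressures.
P(O2) required for 71.0 kPa of N2 = (1/1) × 71.0 = 71.00 kPa; available 178 kPa, so N2 is limiting.
P(O2) remaining = 178 − (1/1) × 71.0 = 107.0 kPa
P(gaseous products) = (2)/1 × 71.0 = 142.0 kPa
P_total at 308 °C = 107.0 + 142.0 = 249.0 kPa
Scaling to 144 °C: P = 249.0 × 417.15/581.15 = 178.7 kPa

179 kPa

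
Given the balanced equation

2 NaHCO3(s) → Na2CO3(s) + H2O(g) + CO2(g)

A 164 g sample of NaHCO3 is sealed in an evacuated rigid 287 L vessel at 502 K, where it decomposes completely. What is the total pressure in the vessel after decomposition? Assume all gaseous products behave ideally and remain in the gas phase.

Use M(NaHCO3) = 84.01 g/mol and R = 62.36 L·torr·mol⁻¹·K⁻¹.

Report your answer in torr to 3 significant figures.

n(NaHCO3) = 164 / 84.01 = 1.952 mol
n(gas produced) = (2/2) × 1.952 = 1.952 mol
P = nRT/V = 1.952 × 62.36 × 502 / 287 = 212.9 torr

213 torr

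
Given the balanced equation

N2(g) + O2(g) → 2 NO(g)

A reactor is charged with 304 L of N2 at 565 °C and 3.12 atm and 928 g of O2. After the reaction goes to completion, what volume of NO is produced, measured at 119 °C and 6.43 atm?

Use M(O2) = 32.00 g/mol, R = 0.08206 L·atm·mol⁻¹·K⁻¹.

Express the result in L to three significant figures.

n(N2) = PV/RT = (3.12 × 304) / (0.08206 × 838.15) = 13.79 mol
n(O2) = 928 / 32.00 = 29.00 mol
For 13.79 mol N2, stoichiometry requires (1/1) × 13.79 = 13.79 mol O2; 29.00 mol is available, so N2 is limiting.
n(NO) = (2/1) × 13.79 = 27.58 mol
V(NO) = nRT/P = 27.58 × 0.08206 × 392.15 / 6.43 = 138.0 L

138 L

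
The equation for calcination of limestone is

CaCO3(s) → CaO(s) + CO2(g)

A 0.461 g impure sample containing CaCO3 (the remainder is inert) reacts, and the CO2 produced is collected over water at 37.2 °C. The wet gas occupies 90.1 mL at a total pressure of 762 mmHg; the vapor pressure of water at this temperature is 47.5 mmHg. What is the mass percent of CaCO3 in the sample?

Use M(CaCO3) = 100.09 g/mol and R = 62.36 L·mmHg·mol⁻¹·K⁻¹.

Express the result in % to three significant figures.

P(CO2) = 762 − 47.5 = 714.5 mmHg
n(CO2) = PV/RT = (714.5 × 0.09010) / (62.36 × 310.35) = 0.003326 mol
n(CaCO3) = (1/1) × 0.003326 = 0.003326 mol
m(CaCO3) = 0.003326 × 100.09 = 0.3329 g
%CaCO3 = 0.3329 / 0.461 × 100 = 72.21%

72.2 %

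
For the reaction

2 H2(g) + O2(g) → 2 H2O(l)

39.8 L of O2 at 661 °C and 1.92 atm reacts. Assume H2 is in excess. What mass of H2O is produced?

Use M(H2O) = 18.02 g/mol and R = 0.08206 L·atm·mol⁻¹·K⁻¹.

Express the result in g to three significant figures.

n(O2) = PV/RT = (1.92 × 39.8) / (0.08206 × 934.15) = 0.9969 mol
n(H2O) = (2/1) × 0.9969 = 1.994 mol
m(H2O) = 1.994 × 18.02 = 35.93 g

35.9 g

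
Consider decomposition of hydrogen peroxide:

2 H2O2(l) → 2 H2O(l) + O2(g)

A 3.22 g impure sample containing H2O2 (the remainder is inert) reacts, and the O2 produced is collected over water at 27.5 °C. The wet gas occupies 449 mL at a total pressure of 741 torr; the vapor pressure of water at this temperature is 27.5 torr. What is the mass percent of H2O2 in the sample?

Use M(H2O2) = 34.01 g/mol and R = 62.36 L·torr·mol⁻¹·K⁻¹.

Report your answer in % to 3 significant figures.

P(O2) = 741 − 27.5 = 713.5 torr
n(O2) = PV/RT = (713.5 × 0.4490) / (62.36 × 300.65) = 0.01709 mol
n(H2O2) = (2/1) × 0.01709 = 0.03418 mol
m(H2O2) = 0.03418 × 34.01 = 1.162 g
%H2O2 = 1.162 / 3.22 × 100 = 36.09%

36.1 %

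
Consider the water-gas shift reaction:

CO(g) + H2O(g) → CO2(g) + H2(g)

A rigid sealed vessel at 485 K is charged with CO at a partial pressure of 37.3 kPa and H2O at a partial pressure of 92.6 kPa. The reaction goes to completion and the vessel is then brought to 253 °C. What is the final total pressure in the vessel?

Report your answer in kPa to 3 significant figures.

141 kPa

Because the vessel is rigid and T is held at 485 K, work the stoichiometry in partial pressures (P_i = n_iRT/V).
P(H2O) required for 37.3 kPa of CO = (1/1) × 37.3 = 37.30 kPa; available 92.6 kPa, so CO is limiting.
P(H2O) remaining = 92.6 − (1/1) × 37.3 = 55.30 kPa
P(gaseous products) = (1+1)/1 × 37.3 = 74.60 kPa
P_total at 485 K = 55.30 + 74.60 = 129.9 kPa
Scaling to 253 °C: P = 129.9 × 526.15/485 = 140.9 kPa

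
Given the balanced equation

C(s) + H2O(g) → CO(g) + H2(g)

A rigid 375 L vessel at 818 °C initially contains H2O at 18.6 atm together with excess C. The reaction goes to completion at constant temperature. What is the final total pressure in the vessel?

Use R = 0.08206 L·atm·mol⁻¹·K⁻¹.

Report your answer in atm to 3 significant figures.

37.2 atm

Since T and V are fixed, P_final/P_initial = n_final/n_initial = 2/1.
P_final = (2/1) × 18.6 = 37.20 atm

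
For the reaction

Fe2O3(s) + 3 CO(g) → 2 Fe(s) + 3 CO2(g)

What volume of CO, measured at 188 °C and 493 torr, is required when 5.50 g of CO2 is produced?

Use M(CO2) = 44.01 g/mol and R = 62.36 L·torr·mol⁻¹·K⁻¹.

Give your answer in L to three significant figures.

7.29 L

n(CO2) = 5.500 / 44.01 = 0.1250 mol
n(CO) = (3/3) × 0.1250 = 0.1250 mol
V = nRT/P = 0.1250 × 62.36 × 461.15 / 493 = 7.291 L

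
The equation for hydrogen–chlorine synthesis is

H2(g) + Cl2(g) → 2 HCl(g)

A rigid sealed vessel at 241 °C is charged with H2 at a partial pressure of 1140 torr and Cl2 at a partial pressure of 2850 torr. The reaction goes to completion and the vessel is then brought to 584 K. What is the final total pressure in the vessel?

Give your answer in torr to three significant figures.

At constant V, partial pressures at 241 °C are proportional to moles, so apply stoichiometry directly to pressures.
P(Cl2) required for 1140 torr of H2 = (1/1) × 1140 = 1140 torr; available 2850 torr, so H2 is limiting.
P(Cl2) remaining = 2850 − (1/1) × 1140 = 1710 torr
P(gaseous products) = (2)/1 × 1140 = 2280 torr
P_total at 241 °C = 1710 + 2280 = 3990 torr
Scaling to 584 K: P = 3990 × 584/514.15 = 4532 torr

4530 torr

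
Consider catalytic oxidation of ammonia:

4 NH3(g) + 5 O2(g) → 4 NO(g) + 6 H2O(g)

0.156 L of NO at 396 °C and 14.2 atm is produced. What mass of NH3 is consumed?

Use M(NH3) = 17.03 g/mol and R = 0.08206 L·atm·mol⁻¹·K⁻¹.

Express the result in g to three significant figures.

n(NO) = PV/RT = (14.2 × 0.156) / (0.08206 × 669.15) = 0.04034 mol
n(NH3) = (4/4) × 0.04034 = 0.04034 mol
m(NH3) = 0.04034 × 17.03 = 0.6870 g

0.687 g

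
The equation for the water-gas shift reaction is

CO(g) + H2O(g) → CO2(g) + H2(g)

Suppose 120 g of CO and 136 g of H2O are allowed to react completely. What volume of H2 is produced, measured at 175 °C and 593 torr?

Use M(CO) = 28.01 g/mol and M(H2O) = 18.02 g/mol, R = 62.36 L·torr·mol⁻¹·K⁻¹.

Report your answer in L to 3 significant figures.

n(CO) = 120 / 28.01 = 4.284 mol
n(H2O) = 136 / 18.02 = 7.547 mol
For 4.284 mol CO, stoichiometry requires (1/1) × 4.284 = 4.284 mol H2O; 7.547 mol is available, so CO is limiting.
n(H2) = (1/1) × 4.284 = 4.284 mol
V(H2) = nRT/P = 4.284 × 62.36 × 448.15 / 593 = 201.9 L

202 L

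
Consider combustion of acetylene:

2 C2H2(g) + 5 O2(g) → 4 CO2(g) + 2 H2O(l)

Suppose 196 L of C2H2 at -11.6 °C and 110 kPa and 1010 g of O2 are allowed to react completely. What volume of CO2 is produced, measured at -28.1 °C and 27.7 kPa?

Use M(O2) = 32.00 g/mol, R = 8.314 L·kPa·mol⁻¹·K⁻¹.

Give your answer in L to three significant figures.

n(C2H2) = PV/RT = (110 × 196) / (8.314 × 261.55) = 9.915 mol
n(O2) = 1010 / 32.00 = 31.56 mol
For 9.915 mol C2H2, stoichiometry requires (5/2) × 9.915 = 24.79 mol O2; 31.56 mol is available, so C2H2 is limiting.
n(CO2) = (4/2) × 9.915 = 19.83 mol
V(CO2) = nRT/P = 19.83 × 8.314 × 245.05 / 27.7 = 1459 L

1460 L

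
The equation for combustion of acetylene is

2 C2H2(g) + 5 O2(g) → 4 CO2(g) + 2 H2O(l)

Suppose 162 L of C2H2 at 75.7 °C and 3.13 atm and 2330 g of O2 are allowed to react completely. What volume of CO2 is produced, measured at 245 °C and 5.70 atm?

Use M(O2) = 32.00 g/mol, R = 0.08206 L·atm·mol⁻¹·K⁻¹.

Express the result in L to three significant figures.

n(C2H2) = PV/RT = (3.13 × 162) / (0.08206 × 348.85) = 17.71 mol
n(O2) = 2330 / 32.00 = 72.81 mol
For 17.71 mol C2H2, stoichiometry requires (5/2) × 17.71 = 44.28 mol O2; 72.81 mol is available, so C2H2 is limiting.
n(CO2) = (4/2) × 17.71 = 35.42 mol
V(CO2) = nRT/P = 35.42 × 0.08206 × 518.15 / 5.70 = 264.2 L

264 L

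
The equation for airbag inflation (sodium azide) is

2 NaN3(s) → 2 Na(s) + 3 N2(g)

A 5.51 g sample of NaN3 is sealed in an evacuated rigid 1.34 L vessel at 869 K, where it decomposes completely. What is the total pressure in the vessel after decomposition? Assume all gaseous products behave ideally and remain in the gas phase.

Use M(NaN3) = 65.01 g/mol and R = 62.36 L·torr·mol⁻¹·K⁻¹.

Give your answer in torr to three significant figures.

n(NaN3) = 5.51 / 65.01 = 0.08476 mol
n(gas produced) = (3/2) × 0.08476 = 0.1271 mol
P = nRT/V = 0.1271 × 62.36 × 869 / 1.34 = 5140 torr

5140 torr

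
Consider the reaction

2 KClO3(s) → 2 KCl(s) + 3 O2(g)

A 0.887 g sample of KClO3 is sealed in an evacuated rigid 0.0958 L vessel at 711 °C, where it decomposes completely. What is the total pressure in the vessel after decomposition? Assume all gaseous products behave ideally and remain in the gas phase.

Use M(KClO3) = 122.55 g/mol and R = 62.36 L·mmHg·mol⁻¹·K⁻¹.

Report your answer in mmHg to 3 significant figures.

n(KClO3) = 0.887 / 122.55 = 0.007238 mol
n(gas produced) = (3/2) × 0.007238 = 0.01086 mol
P = nRT/V = 0.01086 × 62.36 × 984.15 / 0.0958 = 6957 mmHg

6960 mmHg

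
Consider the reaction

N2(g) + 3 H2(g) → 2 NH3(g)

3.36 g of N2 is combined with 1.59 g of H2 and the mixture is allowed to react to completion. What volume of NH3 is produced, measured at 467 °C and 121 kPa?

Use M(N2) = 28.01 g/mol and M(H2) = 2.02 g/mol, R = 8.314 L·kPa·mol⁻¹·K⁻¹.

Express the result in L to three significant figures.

12.2 L

n(N2) = 3.36 / 28.01 = 0.1200 mol
n(H2) = 1.59 / 2.02 = 0.7871 mol
For 0.1200 mol N2, stoichiometry requires (3/1) × 0.1200 = 0.3600 mol H2; 0.7871 mol is available, so N2 is limiting.
n(NH3) = (2/1) × 0.1200 = 0.2400 mol
V(NH3) = nRT/P = 0.2400 × 8.314 × 740.15 / 121 = 12.21 L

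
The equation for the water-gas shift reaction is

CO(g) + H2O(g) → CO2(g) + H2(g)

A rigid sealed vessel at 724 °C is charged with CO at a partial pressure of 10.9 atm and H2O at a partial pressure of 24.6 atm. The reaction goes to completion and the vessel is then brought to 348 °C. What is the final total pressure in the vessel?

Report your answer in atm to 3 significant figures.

With V and T fixed, P_i ∝ n_i, so the mole ratios apply directly to partial pressures at 724 °C.
P(H2O) required for 10.9 atm of CO = (1/1) × 10.9 = 10.90 atm; available 24.6 atm, so CO is limiting.
P(H2O) remaining = 24.6 − (1/1) × 10.9 = 13.70 atm
P(gaseous products) = (1+1)/1 × 10.9 = 21.80 atm
P_total at 724 °C = 13.70 + 21.80 = 35.50 atm
Scaling to 348 °C: P = 35.50 × 621.15/997.15 = 22.11 atm

22.1 atm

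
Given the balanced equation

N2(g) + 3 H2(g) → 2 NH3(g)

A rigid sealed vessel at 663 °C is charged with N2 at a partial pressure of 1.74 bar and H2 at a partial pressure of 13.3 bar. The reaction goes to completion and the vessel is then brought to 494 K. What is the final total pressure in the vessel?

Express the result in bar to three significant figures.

6.10 bar

At constant V, partial pressures at 663 °C are proportional to moles, so apply stoichiometry directly to pressures.
P(H2) required for 1.74 bar of N2 = (3/1) × 1.74 = 5.220 bar; available 13.3 bar, so N2 is limiting.
P(H2) remaining = 13.3 − (3/1) × 1.74 = 8.080 bar
P(gaseous products) = (2)/1 × 1.74 = 3.480 bar
P_total at 663 °C = 8.080 + 3.480 = 11.56 bar
Scaling to 494 K: P = 11.56 × 494/936.15 = 6.100 bar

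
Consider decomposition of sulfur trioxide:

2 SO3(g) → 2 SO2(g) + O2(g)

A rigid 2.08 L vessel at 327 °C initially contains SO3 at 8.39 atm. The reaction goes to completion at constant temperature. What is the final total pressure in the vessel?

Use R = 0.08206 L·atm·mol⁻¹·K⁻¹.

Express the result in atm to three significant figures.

12.6 atm

Since T and V are fixed, P_final/P_initial = n_final/n_initial = 3/2.
P_final = (3/2) × 8.39 = 12.59 atm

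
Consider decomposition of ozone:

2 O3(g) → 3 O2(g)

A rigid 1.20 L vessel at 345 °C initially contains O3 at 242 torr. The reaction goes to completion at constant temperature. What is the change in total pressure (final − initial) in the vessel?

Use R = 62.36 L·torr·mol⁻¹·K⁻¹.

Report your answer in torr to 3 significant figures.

Since T and V are fixed, P_final/P_initial = n_final/n_initial = 3/2.
P_final = (3/2) × 242 = 363.0 torr; ΔP = 363.0 − 242 = 121.0 torr

121 torr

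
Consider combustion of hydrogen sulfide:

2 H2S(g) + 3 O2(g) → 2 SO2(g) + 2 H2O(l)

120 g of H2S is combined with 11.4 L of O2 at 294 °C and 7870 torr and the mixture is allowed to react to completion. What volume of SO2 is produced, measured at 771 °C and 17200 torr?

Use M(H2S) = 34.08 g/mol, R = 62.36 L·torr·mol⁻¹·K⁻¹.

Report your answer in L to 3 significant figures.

6.40 L

n(H2S) = 120 / 34.08 = 3.521 mol
n(O2) = PV/RT = (7870 × 11.4) / (62.36 × 567.15) = 2.537 mol
For 3.521 mol H2S, stoichiometry requires (3/2) × 3.521 = 5.281 mol O2; 2.537 mol is available, so O2 is limiting.
n(SO2) = (2/3) × 2.537 = 1.691 mol
V(SO2) = nRT/P = 1.691 × 62.36 × 1044.15 / 17200 = 6.402 L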